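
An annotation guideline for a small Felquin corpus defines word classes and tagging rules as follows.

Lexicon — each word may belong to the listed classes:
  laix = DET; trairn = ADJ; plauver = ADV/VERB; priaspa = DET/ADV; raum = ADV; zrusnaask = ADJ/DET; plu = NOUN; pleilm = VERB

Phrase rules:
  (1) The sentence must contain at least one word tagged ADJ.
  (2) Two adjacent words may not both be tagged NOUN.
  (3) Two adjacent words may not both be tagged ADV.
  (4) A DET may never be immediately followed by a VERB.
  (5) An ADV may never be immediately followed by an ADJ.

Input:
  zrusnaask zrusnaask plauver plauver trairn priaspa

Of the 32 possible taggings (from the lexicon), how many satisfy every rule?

12

Candidates per position — 1:zrusnaask {ADJ,DET}; 2:zrusnaask {ADJ,DET}; 3:plauver {ADV,VERB}; 4:plauver {ADV,VERB}; 5:trairn {ADJ}; 6:priaspa {DET,ADV}.
There are 32 candidate sequences in total.
Checking each against the rules leaves 12 sequences.
Count = 12.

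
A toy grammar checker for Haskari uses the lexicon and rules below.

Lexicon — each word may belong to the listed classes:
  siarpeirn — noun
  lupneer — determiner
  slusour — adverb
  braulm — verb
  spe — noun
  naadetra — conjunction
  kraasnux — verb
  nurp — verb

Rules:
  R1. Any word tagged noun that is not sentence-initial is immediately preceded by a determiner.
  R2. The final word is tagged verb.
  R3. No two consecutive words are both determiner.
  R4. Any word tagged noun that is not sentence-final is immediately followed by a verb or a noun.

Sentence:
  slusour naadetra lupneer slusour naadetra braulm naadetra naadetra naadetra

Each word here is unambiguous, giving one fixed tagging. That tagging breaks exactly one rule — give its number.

2

Fixed tagging: adverb conjunction determiner adverb conjunction verb conjunction conjunction conjunction.
Checking each rule: R1 holds, R2 violated, R3 holds, R4 holds.
Only rule 2 fails.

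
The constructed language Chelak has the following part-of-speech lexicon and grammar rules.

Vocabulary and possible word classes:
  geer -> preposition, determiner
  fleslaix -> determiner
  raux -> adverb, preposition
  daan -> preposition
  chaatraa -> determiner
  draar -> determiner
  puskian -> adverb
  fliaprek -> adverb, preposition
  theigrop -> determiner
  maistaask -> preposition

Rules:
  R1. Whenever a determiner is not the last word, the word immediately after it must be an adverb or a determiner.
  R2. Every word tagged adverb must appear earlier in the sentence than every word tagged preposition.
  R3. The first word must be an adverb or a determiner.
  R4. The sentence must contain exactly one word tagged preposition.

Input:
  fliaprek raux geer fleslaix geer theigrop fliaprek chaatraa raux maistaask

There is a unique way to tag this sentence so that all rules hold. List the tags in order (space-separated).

Candidates per position — 1:fliaprek {adverb,preposition}; 2:raux {adverb,preposition}; 3:geer {preposition,determiner}; 4:fleslaix {determiner}; 5:geer {preposition,determiner}; 6:theigrop {determiner}; 7:fliaprek {adverb,preposition}; 8:chaatraa {determiner}; 9:raux {adverb,preposition}; 10:maistaask {preposition}.
At position 1, choosing preposition makes rule 3 impossible to satisfy; hence adverb.
At position 2, choosing preposition makes rule 4 impossible to satisfy; hence adverb.
At position 3, choosing preposition makes rule 4 impossible to satisfy; hence determiner.
At position 5, choosing preposition makes rule 1 impossible to satisfy; hence determiner.
At position 7, choosing preposition makes rule 1 impossible to satisfy; hence adverb.
At position 9, choosing preposition makes rule 1 impossible to satisfy; hence adverb.
The only consistent sequence is: adverb adverb determiner determiner determiner determiner adverb determiner adverb preposition.
Verifying each rule — rule 1 holds; rule 2 holds; rule 3 holds; rule 4 holds.

adverb adverb determiner determiner determiner determiner adverb determiner adverb preposition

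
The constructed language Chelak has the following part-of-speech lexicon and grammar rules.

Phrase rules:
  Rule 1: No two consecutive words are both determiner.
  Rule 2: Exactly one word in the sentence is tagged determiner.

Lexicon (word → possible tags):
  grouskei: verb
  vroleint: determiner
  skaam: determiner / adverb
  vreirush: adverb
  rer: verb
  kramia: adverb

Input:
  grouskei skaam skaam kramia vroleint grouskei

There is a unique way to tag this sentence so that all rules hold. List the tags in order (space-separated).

Candidates per position — 1:grouskei {verb}; 2:skaam {determiner,adverb}; 3:skaam {determiner,adverb}; 4:kramia {adverb}; 5:vroleint {determiner}; 6:grouskei {verb}.
Word 2 cannot be determiner — rule 2 would then fail for every completion. It is adverb.
Word 3 cannot be determiner — rule 2 would then fail for every completion. It is adverb.
The unique satisfying tagging is: verb adverb adverb adverb determiner verb.
Rule-by-rule: rule 1 holds; rule 2 holds.

verb adverb adverb adverb determiner verb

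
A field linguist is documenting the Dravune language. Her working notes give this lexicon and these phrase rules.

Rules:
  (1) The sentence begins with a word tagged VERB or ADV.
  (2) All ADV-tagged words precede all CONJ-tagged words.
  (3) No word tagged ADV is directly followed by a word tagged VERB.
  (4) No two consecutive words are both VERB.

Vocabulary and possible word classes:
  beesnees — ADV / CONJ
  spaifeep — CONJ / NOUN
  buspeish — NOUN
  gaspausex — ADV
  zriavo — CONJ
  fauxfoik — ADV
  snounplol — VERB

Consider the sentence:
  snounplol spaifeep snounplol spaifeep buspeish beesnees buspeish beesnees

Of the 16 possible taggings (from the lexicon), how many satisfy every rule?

Candidates per position — 1:snounplol {VERB}; 2:spaifeep {CONJ,NOUN}; 3:snounplol {VERB}; 4:spaifeep {CONJ,NOUN}; 5:buspeish {NOUN}; 6:beesnees {ADV,CONJ}; 7:buspeish {NOUN}; 8:beesnees {ADV,CONJ}.
There are 16 candidate sequences in total.
Checking each against the rules leaves 6 sequences.
Count = 6.

6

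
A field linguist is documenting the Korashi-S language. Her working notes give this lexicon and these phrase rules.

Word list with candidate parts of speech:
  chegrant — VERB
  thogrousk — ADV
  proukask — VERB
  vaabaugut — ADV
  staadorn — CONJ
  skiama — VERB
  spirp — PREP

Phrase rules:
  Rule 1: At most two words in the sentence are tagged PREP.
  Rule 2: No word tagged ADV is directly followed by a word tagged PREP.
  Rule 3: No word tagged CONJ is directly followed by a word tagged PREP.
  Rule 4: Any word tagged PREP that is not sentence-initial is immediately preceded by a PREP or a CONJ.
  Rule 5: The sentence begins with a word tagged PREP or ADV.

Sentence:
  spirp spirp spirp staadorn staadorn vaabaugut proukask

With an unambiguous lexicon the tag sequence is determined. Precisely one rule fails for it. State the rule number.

1

Fixed tagging: PREP PREP PREP CONJ CONJ ADV VERB.
Checking each rule: R1 violated, R2 holds, R3 holds, R4 holds, R5 holds.
Only rule 1 fails.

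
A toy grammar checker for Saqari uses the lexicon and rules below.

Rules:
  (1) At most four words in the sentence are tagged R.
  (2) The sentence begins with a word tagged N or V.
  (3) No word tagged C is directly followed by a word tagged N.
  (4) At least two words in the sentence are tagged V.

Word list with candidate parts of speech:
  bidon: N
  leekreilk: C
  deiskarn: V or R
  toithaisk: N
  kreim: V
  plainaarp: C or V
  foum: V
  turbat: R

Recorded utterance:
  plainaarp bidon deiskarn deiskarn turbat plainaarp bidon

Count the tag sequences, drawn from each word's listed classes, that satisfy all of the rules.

4

Candidates per position — 1:plainaarp {C,V}; 2:bidon {N}; 3:deiskarn {V,R}; 4:deiskarn {V,R}; 5:turbat {R}; 6:plainaarp {C,V}; 7:bidon {N}.
There are 16 candidate sequences in total.
The sequences that satisfy every rule: V N V V R V N; V N V R R V N; V N R V R V N; V N R R R V N.
Count = 4.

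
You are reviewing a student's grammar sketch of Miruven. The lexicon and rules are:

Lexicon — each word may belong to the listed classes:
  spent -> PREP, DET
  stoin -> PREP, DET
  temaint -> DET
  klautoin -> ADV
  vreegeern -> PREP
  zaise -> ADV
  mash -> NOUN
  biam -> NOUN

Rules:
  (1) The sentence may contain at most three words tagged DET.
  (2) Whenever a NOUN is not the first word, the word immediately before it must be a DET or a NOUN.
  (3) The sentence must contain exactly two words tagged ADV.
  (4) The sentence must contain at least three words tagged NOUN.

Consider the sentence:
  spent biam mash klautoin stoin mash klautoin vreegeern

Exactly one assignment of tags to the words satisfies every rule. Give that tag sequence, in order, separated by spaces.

DET NOUN NOUN ADV DET NOUN ADV PREP

Candidates per position — 1:spent {PREP,DET}; 2:biam {NOUN}; 3:mash {NOUN}; 4:klautoin {ADV}; 5:stoin {PREP,DET}; 6:mash {NOUN}; 7:klautoin {ADV}; 8:vreegeern {PREP}.
Position 1: PREP is ruled out by rule 2; that leaves DET.
Position 5: PREP is ruled out by rule 2; that leaves DET.
That leaves exactly one tagging: DET NOUN NOUN ADV DET NOUN ADV PREP.
Checking: rule 1 satisfied; rule 2 satisfied; rule 3 satisfied; rule 4 satisfied.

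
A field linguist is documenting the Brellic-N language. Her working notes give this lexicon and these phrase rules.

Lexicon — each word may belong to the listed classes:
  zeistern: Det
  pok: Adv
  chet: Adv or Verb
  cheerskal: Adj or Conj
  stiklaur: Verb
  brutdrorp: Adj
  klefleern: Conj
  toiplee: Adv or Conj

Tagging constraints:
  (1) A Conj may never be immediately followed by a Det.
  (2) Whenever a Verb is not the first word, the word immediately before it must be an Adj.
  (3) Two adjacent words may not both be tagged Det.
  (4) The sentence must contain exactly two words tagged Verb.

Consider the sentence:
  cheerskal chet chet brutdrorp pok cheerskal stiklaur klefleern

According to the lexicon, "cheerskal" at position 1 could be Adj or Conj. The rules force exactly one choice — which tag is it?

Candidates per position — 1:cheerskal {Adj,Conj}; 2:chet {Adv,Verb}; 3:chet {Adv,Verb}; 4:brutdrorp {Adj}; 5:pok {Adv}; 6:cheerskal {Adj,Conj}; 7:stiklaur {Verb}; 8:klefleern {Conj}.
Position 3: Verb is ruled out by rule 2; that leaves Adv.
Position 6: Conj is ruled out by rule 2; that leaves Adj.
Position 2: Adv is ruled out by rule 4; that leaves Verb.
Position 1: Conj is ruled out by rule 2; that leaves Adj.
The unique satisfying tagging is: Adj Verb Adv Adj Adv Adj Verb Conj.
Check: rule 1 ✓; rule 2 ✓; rule 3 ✓; rule 4 ✓.

Adj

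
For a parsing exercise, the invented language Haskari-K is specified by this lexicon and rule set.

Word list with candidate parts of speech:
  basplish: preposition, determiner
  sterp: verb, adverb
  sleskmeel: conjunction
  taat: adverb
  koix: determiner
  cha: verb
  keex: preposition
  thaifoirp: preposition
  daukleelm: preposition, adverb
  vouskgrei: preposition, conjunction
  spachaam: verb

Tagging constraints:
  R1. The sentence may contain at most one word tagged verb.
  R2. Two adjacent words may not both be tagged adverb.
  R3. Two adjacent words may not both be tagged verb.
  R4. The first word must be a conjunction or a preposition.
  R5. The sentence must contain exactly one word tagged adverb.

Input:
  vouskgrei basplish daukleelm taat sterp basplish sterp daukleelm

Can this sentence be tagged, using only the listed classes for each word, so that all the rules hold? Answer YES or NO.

Candidates per position — 1:vouskgrei {preposition,conjunction}; 2:basplish {preposition,determiner}; 3:daukleelm {preposition,adverb}; 4:taat {adverb}; 5:sterp {verb,adverb}; 6:basplish {preposition,determiner}; 7:sterp {verb,adverb}; 8:daukleelm {preposition,adverb}.
Every candidate sequence violates at least one rule; no consistent tagging exists.

NO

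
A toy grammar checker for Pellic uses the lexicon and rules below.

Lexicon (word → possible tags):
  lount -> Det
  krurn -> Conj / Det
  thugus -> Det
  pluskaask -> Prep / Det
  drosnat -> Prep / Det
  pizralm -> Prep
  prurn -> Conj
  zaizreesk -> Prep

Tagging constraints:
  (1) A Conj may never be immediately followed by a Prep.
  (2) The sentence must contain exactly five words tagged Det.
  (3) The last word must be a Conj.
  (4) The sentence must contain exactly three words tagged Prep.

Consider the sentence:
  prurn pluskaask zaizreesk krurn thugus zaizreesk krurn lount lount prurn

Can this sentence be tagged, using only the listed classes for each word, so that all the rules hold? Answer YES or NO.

Candidates per position — 1:prurn {Conj}; 2:pluskaask {Prep,Det}; 3:zaizreesk {Prep}; 4:krurn {Conj,Det}; 5:thugus {Det}; 6:zaizreesk {Prep}; 7:krurn {Conj,Det}; 8:lount {Det}; 9:lount {Det}; 10:prurn {Conj}.
Every candidate sequence violates at least one rule; no consistent tagging exists.

NO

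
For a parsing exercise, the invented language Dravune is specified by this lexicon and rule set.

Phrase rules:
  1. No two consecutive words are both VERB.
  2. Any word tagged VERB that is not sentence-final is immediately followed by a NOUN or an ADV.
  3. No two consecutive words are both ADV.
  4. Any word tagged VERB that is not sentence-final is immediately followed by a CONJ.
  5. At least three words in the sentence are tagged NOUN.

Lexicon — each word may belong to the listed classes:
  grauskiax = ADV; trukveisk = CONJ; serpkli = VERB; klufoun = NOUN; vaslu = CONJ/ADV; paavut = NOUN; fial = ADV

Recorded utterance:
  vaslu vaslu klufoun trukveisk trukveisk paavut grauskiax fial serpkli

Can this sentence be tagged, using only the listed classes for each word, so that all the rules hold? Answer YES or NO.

NO

Candidates per position — 1:vaslu {CONJ,ADV}; 2:vaslu {CONJ,ADV}; 3:klufoun {NOUN}; 4:trukveisk {CONJ}; 5:trukveisk {CONJ}; 6:paavut {NOUN}; 7:grauskiax {ADV}; 8:fial {ADV}; 9:serpkli {VERB}.
Rule 3 cannot be satisfied by any choice of tags from the lexicon.
So there is no consistent tagging.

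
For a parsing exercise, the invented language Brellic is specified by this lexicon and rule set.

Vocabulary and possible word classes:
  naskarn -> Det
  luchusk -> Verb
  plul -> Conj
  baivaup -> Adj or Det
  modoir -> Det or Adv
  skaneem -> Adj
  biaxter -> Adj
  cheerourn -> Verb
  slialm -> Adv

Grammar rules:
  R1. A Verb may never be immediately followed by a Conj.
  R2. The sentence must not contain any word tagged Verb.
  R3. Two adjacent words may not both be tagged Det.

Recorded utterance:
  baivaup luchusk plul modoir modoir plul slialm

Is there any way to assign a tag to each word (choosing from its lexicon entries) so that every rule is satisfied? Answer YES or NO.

NO

Candidates per position — 1:baivaup {Adj,Det}; 2:luchusk {Verb}; 3:plul {Conj}; 4:modoir {Det,Adv}; 5:modoir {Det,Adv}; 6:plul {Conj}; 7:slialm {Adv}.
Rule 1 cannot be satisfied by any choice of tags from the lexicon.
So there is no consistent tagging.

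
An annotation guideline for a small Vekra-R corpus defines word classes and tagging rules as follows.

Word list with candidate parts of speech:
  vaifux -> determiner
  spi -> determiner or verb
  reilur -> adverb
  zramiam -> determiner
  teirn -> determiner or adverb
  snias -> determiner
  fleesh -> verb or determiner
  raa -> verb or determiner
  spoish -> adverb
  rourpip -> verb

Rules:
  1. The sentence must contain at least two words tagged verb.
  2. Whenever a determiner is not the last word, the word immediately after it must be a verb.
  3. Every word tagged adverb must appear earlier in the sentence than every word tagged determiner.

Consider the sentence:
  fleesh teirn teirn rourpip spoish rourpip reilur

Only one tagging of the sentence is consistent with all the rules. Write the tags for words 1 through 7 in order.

verb adverb adverb verb adverb verb adverb

Candidates per position — 1:fleesh {verb,determiner}; 2:teirn {determiner,adverb}; 3:teirn {determiner,adverb}; 4:rourpip {verb}; 5:spoish {adverb}; 6:rourpip {verb}; 7:reilur {adverb}.
At position 1, choosing determiner makes rule 2 impossible to satisfy; hence verb.
At position 2, choosing determiner makes rule 2 impossible to satisfy; hence adverb.
At position 3, choosing determiner makes rule 3 impossible to satisfy; hence adverb.
The unique satisfying tagging is: verb adverb adverb verb adverb verb adverb.
Verifying each rule — rule 1 satisfied; rule 2 satisfied; rule 3 satisfied.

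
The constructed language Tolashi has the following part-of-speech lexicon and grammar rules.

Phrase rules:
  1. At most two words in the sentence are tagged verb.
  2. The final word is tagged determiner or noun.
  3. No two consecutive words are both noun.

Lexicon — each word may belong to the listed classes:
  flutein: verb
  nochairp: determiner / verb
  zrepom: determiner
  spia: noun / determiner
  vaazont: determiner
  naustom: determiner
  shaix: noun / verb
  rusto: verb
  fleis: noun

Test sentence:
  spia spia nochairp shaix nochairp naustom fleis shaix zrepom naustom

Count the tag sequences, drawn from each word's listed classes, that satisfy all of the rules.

12

Candidates per position — 1:spia {noun,determiner}; 2:spia {noun,determiner}; 3:nochairp {determiner,verb}; 4:shaix {noun,verb}; 5:nochairp {determiner,verb}; 6:naustom {determiner}; 7:fleis {noun}; 8:shaix {noun,verb}; 9:zrepom {determiner}; 10:naustom {determiner}.
There are 64 candidate sequences in total.
Checking each against the rules leaves 12 sequences.
Count = 12.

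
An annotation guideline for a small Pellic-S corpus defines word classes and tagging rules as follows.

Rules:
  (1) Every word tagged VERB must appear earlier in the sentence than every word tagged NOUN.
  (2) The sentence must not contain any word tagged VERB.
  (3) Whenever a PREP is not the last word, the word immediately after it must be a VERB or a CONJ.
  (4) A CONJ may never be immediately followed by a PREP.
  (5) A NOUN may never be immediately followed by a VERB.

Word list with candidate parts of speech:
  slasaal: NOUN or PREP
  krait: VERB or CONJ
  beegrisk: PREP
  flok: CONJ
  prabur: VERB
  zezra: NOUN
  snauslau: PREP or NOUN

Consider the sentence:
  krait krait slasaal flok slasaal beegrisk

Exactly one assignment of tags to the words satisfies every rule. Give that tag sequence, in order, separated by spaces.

CONJ CONJ NOUN CONJ NOUN PREP

Candidates per position — 1:krait {VERB,CONJ}; 2:krait {VERB,CONJ}; 3:slasaal {NOUN,PREP}; 4:flok {CONJ}; 5:slasaal {NOUN,PREP}; 6:beegrisk {PREP}.
Word 1 cannot be VERB — rule 2 would then fail for every completion. It is CONJ.
Word 2 cannot be VERB — rule 2 would then fail for every completion. It is CONJ.
Word 3 cannot be PREP — rule 4 would then fail for every completion. It is NOUN.
Word 5 cannot be PREP — rule 3 would then fail for every completion. It is NOUN.
The unique satisfying tagging is: CONJ CONJ NOUN CONJ NOUN PREP.
Checking: rule 1 satisfied; rule 2 satisfied; rule 3 satisfied; rule 4 satisfied; rule 5 satisfied.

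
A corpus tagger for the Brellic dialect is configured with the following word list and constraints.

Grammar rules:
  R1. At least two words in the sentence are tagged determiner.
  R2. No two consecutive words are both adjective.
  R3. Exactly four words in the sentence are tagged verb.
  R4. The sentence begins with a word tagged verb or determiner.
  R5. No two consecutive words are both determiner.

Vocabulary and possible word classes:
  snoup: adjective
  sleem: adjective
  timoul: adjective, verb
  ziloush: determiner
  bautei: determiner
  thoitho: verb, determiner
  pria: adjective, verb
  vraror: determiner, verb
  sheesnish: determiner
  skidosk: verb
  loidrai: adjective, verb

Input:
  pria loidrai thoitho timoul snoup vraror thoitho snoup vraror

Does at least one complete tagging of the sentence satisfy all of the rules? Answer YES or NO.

YES

Candidates per position — 1:pria {adjective,verb}; 2:loidrai {adjective,verb}; 3:thoitho {verb,determiner}; 4:timoul {adjective,verb}; 5:snoup {adjective}; 6:vraror {determiner,verb}; 7:thoitho {verb,determiner}; 8:snoup {adjective}; 9:vraror {determiner,verb}.
One satisfying assignment: verb verb determiner verb adjective verb determiner adjective determiner.
Check: rule 1 ok; rule 2 ok; rule 3 ok; rule 4 ok; rule 5 ok.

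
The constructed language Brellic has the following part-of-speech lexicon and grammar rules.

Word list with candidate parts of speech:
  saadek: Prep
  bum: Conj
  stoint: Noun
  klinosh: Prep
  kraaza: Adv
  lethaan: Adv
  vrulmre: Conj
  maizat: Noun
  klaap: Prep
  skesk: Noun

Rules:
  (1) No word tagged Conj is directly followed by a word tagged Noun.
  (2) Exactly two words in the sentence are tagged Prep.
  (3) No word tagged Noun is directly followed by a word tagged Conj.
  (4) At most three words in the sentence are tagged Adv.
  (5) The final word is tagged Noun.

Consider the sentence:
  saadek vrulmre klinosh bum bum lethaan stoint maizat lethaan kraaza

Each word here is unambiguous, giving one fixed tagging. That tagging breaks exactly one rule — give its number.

5

Fixed tagging: Prep Conj Prep Conj Conj Adv Noun Noun Adv Adv.
Checking each rule: R1 holds, R2 holds, R3 holds, R4 holds, R5 violated.
Only rule 5 fails.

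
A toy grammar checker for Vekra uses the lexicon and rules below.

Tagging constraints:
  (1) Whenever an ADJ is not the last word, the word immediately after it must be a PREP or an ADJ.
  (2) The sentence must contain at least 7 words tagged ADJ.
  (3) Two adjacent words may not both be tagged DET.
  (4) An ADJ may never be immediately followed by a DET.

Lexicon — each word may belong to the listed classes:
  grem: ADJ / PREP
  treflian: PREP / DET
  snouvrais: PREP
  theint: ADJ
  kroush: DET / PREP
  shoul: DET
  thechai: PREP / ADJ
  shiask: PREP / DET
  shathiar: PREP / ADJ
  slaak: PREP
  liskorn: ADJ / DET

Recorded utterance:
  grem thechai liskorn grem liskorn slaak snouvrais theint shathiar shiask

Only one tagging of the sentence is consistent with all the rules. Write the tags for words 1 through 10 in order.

Candidates per position — 1:grem {ADJ,PREP}; 2:thechai {PREP,ADJ}; 3:liskorn {ADJ,DET}; 4:grem {ADJ,PREP}; 5:liskorn {ADJ,DET}; 6:slaak {PREP}; 7:snouvrais {PREP}; 8:theint {ADJ}; 9:shathiar {PREP,ADJ}; 10:shiask {PREP,DET}.
If word 1 were PREP, no tagging could satisfy rule 2; so word 1 is ADJ.
If word 2 were PREP, no tagging could satisfy rule 2; so word 2 is ADJ.
If word 3 were DET, no tagging could satisfy rule 1; so word 3 is ADJ.
If word 4 were PREP, no tagging could satisfy rule 2; so word 4 is ADJ.
If word 5 were DET, no tagging could satisfy rule 1; so word 5 is ADJ.
If word 9 were PREP, no tagging could satisfy rule 2; so word 9 is ADJ.
If word 10 were DET, no tagging could satisfy rule 1; so word 10 is PREP.
The unique satisfying tagging is: ADJ ADJ ADJ ADJ ADJ PREP PREP ADJ ADJ PREP.
Rule-by-rule: rule 1 satisfied; rule 2 satisfied; rule 3 satisfied; rule 4 satisfied.

ADJ ADJ ADJ ADJ ADJ PREP PREP ADJ ADJ PREP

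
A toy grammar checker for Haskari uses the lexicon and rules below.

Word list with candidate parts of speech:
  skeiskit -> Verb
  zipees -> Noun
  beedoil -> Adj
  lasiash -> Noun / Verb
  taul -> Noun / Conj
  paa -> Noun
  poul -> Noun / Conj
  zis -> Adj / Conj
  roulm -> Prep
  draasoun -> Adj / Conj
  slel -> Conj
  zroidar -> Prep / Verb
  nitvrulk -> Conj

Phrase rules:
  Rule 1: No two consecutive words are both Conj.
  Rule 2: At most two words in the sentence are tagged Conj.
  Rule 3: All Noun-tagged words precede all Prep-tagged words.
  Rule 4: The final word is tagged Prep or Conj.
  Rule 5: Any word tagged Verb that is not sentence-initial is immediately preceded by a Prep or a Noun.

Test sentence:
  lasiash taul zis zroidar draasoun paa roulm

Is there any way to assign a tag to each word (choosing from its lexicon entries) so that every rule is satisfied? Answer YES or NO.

NO

Candidates per position — 1:lasiash {Noun,Verb}; 2:taul {Noun,Conj}; 3:zis {Adj,Conj}; 4:zroidar {Prep,Verb}; 5:draasoun {Adj,Conj}; 6:paa {Noun}; 7:roulm {Prep}.
Every candidate sequence violates at least one rule; no consistent tagging exists.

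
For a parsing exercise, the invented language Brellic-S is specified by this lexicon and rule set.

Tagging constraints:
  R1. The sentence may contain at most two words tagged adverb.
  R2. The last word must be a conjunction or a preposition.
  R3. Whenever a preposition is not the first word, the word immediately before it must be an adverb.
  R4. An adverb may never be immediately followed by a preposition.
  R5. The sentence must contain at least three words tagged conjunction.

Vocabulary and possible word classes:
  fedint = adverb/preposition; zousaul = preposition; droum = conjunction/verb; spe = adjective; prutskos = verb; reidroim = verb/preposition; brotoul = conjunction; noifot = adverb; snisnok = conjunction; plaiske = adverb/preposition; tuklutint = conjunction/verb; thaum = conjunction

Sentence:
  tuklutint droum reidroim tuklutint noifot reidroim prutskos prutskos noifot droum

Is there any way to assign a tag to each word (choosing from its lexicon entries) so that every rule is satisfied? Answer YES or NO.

Candidates per position — 1:tuklutint {conjunction,verb}; 2:droum {conjunction,verb}; 3:reidroim {verb,preposition}; 4:tuklutint {conjunction,verb}; 5:noifot {adverb}; 6:reidroim {verb,preposition}; 7:prutskos {verb}; 8:prutskos {verb}; 9:noifot {adverb}; 10:droum {conjunction,verb}.
One satisfying assignment: conjunction verb verb conjunction adverb verb verb verb adverb conjunction.
Verifying each rule — rule 1 ✓; rule 2 ✓; rule 3 ✓; rule 4 ✓; rule 5 ✓.

YES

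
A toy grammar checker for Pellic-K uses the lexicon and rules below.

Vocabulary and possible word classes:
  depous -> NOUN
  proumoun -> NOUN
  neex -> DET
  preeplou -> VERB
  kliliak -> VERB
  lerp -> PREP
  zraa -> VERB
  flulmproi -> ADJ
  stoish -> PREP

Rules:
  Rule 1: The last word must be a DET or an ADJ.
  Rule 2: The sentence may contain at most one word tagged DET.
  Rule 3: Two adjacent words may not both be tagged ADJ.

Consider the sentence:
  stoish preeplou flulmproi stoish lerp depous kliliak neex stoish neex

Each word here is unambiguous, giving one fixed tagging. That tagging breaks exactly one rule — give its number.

2

Fixed tagging: PREP VERB ADJ PREP PREP NOUN VERB DET PREP DET.
Rule check: R1 holds, R2 violated, R3 holds.
Only rule 2 fails.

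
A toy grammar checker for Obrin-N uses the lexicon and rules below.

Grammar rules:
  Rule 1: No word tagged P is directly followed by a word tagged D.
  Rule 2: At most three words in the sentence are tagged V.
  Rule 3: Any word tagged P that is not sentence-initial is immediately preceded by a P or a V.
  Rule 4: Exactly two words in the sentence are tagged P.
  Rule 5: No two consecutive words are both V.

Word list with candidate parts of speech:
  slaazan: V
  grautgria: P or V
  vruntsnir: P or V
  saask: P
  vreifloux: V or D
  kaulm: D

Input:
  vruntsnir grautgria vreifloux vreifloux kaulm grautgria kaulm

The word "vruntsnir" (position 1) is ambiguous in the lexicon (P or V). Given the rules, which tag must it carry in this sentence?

P

Candidates per position — 1:vruntsnir {P,V}; 2:grautgria {P,V}; 3:vreifloux {V,D}; 4:vreifloux {V,D}; 5:kaulm {D}; 6:grautgria {P,V}; 7:kaulm {D}.
Position 6: P is ruled out by rule 1; that leaves V.
Position 1: V is ruled out by rule 4; that leaves P.
Position 2: V is ruled out by rule 4; that leaves P.
Position 3: D is ruled out by rule 1; that leaves V.
Position 4: V is ruled out by rule 5; that leaves D.
So the tagging must be: P P V D D V D.
Rule-by-rule: rule 1 holds; rule 2 holds; rule 3 holds; rule 4 holds; rule 5 holds.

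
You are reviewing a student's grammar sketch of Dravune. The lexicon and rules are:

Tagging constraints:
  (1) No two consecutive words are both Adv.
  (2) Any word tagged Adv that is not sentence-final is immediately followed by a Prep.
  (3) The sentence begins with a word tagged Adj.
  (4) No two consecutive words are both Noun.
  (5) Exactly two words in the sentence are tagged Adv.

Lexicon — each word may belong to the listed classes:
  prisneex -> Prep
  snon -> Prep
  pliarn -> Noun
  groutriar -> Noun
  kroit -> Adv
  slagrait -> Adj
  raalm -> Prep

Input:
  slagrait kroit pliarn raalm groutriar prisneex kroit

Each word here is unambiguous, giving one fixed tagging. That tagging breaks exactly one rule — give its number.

Fixed tagging: Adj Adv Noun Prep Noun Prep Adv.
Rule check: R1 ok, R2 fails, R3 ok, R4 ok, R5 ok.
Only rule 2 fails.

2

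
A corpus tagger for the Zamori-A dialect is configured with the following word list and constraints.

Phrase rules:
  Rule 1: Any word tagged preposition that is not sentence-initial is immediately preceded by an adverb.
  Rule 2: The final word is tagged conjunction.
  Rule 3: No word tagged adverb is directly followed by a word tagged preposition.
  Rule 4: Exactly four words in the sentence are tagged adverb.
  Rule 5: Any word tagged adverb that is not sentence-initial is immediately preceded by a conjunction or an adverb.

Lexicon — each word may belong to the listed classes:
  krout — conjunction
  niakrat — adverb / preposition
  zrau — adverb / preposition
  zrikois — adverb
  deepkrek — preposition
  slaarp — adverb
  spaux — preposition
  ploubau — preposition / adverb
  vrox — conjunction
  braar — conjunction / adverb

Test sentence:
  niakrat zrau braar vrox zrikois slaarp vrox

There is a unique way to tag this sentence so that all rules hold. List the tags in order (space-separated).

adverb adverb conjunction conjunction adverb adverb conjunction

Candidates per position — 1:niakrat {adverb,preposition}; 2:zrau {adverb,preposition}; 3:braar {conjunction,adverb}; 4:vrox {conjunction}; 5:zrikois {adverb}; 6:slaarp {adverb}; 7:vrox {conjunction}.
The remaining ambiguous positions (1, 2, 3) are resolved jointly — only one combination satisfies every rule.
So the tagging must be: adverb adverb conjunction conjunction adverb adverb conjunction.
Rule-by-rule: rule 1 ✓; rule 2 ✓; rule 3 ✓; rule 4 ✓; rule 5 ✓.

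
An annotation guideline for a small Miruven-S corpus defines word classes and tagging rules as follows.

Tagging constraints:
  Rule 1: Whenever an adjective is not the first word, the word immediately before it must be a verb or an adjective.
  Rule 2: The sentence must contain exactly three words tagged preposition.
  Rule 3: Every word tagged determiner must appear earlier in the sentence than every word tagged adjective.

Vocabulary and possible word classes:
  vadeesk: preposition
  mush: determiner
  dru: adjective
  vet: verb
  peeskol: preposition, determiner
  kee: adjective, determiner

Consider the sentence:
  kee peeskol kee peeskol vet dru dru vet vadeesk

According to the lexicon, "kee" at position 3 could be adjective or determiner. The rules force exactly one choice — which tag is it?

determiner

Candidates per position — 1:kee {adjective,determiner}; 2:peeskol {preposition,determiner}; 3:kee {adjective,determiner}; 4:peeskol {preposition,determiner}; 5:vet {verb}; 6:dru {adjective}; 7:dru {adjective}; 8:vet {verb}; 9:vadeesk {preposition}.
Position 2: determiner is ruled out by rule 2; that leaves preposition.
Position 3: adjective is ruled out by rule 1; that leaves determiner.
Position 4: determiner is ruled out by rule 2; that leaves preposition.
Position 1: adjective is ruled out by rule 3; that leaves determiner.
The only consistent sequence is: determiner preposition determiner preposition verb adjective adjective verb preposition.
Checking: rule 1 satisfied; rule 2 satisfied; rule 3 satisfied.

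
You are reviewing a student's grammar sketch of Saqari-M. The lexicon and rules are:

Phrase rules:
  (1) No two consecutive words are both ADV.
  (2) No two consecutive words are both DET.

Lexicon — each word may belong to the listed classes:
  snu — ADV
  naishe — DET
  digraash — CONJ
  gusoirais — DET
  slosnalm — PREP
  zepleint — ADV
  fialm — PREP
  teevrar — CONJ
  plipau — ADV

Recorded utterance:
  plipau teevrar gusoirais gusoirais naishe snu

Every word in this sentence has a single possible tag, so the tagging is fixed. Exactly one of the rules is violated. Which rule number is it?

Fixed tagging: ADV CONJ DET DET DET ADV.
Applying the rules: R1 pass, R2 fail.
Only rule 2 fails.

2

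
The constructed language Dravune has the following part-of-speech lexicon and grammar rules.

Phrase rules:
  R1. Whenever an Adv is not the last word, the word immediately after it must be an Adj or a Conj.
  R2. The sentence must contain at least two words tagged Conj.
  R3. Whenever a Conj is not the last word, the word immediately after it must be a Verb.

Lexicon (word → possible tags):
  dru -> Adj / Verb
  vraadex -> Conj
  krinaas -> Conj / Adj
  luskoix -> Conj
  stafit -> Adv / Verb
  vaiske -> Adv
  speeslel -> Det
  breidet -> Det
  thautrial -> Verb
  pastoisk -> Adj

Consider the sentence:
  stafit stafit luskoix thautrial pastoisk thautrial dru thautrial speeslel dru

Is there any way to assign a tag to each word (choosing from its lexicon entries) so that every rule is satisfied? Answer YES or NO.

Candidates per position — 1:stafit {Adv,Verb}; 2:stafit {Adv,Verb}; 3:luskoix {Conj}; 4:thautrial {Verb}; 5:pastoisk {Adj}; 6:thautrial {Verb}; 7:dru {Adj,Verb}; 8:thautrial {Verb}; 9:speeslel {Det}; 10:dru {Adj,Verb}.
Rule 2 cannot be satisfied by any choice of tags from the lexicon.
So there is no consistent tagging.

NO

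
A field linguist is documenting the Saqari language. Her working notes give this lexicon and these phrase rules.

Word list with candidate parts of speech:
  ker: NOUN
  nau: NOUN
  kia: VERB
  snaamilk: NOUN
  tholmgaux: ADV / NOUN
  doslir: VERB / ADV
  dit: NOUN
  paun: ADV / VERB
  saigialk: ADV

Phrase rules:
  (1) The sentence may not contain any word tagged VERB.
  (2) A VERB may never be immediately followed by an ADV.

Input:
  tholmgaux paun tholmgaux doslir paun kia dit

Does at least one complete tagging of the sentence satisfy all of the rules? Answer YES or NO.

NO

Candidates per position — 1:tholmgaux {ADV,NOUN}; 2:paun {ADV,VERB}; 3:tholmgaux {ADV,NOUN}; 4:doslir {VERB,ADV}; 5:paun {ADV,VERB}; 6:kia {VERB}; 7:dit {NOUN}.
Rule 1 cannot be satisfied by any choice of tags from the lexicon.
So there is no consistent tagging.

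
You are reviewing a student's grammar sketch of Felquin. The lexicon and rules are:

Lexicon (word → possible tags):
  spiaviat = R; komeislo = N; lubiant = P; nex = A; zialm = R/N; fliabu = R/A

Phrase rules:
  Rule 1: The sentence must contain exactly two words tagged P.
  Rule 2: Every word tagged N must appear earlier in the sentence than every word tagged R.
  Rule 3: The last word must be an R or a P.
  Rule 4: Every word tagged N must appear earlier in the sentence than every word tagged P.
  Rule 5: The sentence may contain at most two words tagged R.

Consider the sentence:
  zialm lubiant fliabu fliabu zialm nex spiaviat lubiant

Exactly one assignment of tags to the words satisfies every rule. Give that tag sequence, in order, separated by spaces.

N P A A R A R P

Candidates per position — 1:zialm {R,N}; 2:lubiant {P}; 3:fliabu {R,A}; 4:fliabu {R,A}; 5:zialm {R,N}; 6:nex {A}; 7:spiaviat {R}; 8:lubiant {P}.
If word 5 were N, no tagging could satisfy rule 4; so word 5 is R.
If word 1 were R, no tagging could satisfy rule 5; so word 1 is N.
If word 3 were R, no tagging could satisfy rule 5; so word 3 is A.
If word 4 were R, no tagging could satisfy rule 5; so word 4 is A.
The unique satisfying tagging is: N P A A R A R P.
Checking: rule 1 satisfied; rule 2 satisfied; rule 3 satisfied; rule 4 satisfied; rule 5 satisfied.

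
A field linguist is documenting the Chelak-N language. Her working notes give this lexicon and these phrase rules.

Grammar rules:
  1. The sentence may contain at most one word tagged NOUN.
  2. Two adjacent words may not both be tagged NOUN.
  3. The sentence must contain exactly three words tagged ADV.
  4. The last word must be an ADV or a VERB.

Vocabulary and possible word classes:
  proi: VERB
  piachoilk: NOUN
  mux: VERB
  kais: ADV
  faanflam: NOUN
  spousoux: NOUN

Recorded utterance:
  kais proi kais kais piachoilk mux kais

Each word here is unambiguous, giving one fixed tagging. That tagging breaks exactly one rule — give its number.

3

Fixed tagging: ADV VERB ADV ADV NOUN VERB ADV.
Applying the rules: R1 ✓, R2 ✓, R3 ✗, R4 ✓.
Only rule 3 fails.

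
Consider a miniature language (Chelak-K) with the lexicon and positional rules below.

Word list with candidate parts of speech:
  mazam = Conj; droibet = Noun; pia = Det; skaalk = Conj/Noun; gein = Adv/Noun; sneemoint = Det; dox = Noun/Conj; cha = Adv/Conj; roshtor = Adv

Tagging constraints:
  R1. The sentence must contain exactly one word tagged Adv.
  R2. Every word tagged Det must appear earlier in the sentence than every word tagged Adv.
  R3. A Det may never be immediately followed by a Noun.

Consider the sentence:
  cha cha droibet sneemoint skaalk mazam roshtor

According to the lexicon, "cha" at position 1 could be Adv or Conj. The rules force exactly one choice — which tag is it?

Candidates per position — 1:cha {Adv,Conj}; 2:cha {Adv,Conj}; 3:droibet {Noun}; 4:sneemoint {Det}; 5:skaalk {Conj,Noun}; 6:mazam {Conj}; 7:roshtor {Adv}.
If word 1 were Adv, no tagging could satisfy rule 1; so word 1 is Conj.
If word 2 were Adv, no tagging could satisfy rule 1; so word 2 is Conj.
If word 5 were Noun, no tagging could satisfy rule 3; so word 5 is Conj.
So the tagging must be: Conj Conj Noun Det Conj Conj Adv.
Verifying each rule — rule 1 ✓; rule 2 ✓; rule 3 ✓.

Conj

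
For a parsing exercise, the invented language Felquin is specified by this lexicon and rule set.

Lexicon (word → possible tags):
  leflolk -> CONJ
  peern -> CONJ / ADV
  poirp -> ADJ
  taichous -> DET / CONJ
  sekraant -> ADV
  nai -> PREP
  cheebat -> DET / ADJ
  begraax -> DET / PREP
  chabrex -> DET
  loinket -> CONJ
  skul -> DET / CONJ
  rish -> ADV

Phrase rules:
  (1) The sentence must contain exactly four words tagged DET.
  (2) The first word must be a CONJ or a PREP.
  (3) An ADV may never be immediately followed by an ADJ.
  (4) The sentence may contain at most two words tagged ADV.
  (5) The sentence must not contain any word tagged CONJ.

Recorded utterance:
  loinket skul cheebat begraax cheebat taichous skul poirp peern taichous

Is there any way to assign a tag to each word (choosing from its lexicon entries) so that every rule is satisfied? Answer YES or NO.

Candidates per position — 1:loinket {CONJ}; 2:skul {DET,CONJ}; 3:cheebat {DET,ADJ}; 4:begraax {DET,PREP}; 5:cheebat {DET,ADJ}; 6:taichous {DET,CONJ}; 7:skul {DET,CONJ}; 8:poirp {ADJ}; 9:peern {CONJ,ADV}; 10:taichous {DET,CONJ}.
Rule 5 cannot be satisfied by any choice of tags from the lexicon.
So there is no consistent tagging.

NO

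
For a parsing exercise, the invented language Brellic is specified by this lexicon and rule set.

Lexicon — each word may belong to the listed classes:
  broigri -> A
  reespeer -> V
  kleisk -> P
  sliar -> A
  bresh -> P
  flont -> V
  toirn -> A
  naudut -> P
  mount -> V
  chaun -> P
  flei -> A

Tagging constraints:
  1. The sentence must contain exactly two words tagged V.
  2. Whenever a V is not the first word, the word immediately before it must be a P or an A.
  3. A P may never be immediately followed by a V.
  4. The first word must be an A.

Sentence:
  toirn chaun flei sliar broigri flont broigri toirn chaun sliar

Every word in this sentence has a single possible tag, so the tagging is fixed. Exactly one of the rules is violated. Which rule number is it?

Fixed tagging: A P A A A V A A P A.
Checking each rule: R1 ✗, R2 ✓, R3 ✓, R4 ✓.
Only rule 1 fails.

1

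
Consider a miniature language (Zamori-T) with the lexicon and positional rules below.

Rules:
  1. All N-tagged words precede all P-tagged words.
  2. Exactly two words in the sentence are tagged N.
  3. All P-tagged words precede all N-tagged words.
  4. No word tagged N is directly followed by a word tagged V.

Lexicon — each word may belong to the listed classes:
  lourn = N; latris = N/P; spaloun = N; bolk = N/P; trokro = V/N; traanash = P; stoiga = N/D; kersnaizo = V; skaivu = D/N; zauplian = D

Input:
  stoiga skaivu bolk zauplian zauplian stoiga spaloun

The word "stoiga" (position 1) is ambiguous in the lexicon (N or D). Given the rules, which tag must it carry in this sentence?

D

Candidates per position — 1:stoiga {N,D}; 2:skaivu {D,N}; 3:bolk {N,P}; 4:zauplian {D}; 5:zauplian {D}; 6:stoiga {N,D}; 7:spaloun {N}.
Position 3: P is ruled out by rule 1; that leaves N.
Position 6: N is ruled out by rule 2; that leaves D.
Position 1: N is ruled out by rule 2; that leaves D.
Position 2: N is ruled out by rule 2; that leaves D.
So the tagging must be: D D N D D D N.
Verifying each rule — rule 1 holds; rule 2 holds; rule 3 holds; rule 4 holds.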